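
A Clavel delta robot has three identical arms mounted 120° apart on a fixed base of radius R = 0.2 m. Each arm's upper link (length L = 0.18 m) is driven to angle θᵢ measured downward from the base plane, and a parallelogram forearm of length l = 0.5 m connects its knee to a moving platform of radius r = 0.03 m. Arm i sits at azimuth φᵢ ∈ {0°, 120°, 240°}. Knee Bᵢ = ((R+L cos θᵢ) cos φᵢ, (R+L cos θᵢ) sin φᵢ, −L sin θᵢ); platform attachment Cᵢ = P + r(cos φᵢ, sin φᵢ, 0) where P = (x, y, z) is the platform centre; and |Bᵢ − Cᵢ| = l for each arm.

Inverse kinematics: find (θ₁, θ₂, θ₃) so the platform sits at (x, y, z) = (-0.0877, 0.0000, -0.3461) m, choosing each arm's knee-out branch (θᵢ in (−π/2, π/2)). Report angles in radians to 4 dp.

θ₁ = 0.4365, θ₂ = -0.2620, θ₃ = -0.2620

φ1=0.0° → target in arm frame (-0.0877, 0.0000)
  A cos θ + B sin θ = C:  0.2577·cos θ + -0.3461·sin θ = 0.0872
  θ1 = atan2(B,A) + arccos(C/0.4315) = 0.4365
arm 2 (φ=120.0°): x'=0.0438, y'=0.0760
  e−x'=0.1262;  (l²−L²−(e−x')²−y'²−z²)/2L = 0.2115
  γ=atan2(-0.3461,0.1262)=-1.2213;  ψ=arccos(0.5741)=0.9593;  θ2=γ+ψ≈-0.2620
rotate P by −φ3: (0.0439, -0.0760, -0.3461)
  A cos θ + B sin θ = C:  0.1261·cos θ + -0.3461·sin θ = 0.2115
  √(A²+B²)=0.3684;  θ3 = -1.2213+0.9593 ≈ -0.2620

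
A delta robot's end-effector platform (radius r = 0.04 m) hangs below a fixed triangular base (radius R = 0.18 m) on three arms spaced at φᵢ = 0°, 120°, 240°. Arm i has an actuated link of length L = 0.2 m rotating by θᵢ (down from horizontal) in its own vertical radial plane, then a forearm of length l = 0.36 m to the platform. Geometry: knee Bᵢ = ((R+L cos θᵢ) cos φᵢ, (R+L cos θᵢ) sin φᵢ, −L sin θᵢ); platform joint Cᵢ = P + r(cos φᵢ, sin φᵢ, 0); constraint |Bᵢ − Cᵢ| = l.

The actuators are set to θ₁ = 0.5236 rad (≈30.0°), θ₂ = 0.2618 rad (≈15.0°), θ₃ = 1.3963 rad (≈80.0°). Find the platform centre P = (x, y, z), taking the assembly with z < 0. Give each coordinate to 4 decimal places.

(0.0604, 0.1604, -0.3000)

arm 1 at φ=0.0°: e+L cos θ1 = 0.3132;  centre 1 = (0.3132, 0.0000, -0.1000)
arm 2 at φ=120.0°: e+L cos θ2 = 0.3332;  centre 2 = (-0.1666, 0.2885, -0.0518)
φ3=240.0°: virtual centre (-0.0874, -0.1513, -0.1970), radius l
|centre ₂|²−|centre ₁|² = 0.0056;  |centre ₃|²−|centre ₁|² = -0.0388
[-0.9596 0.5771 0.0965]·P = 0.0056;  [-0.8011 -0.3026 -0.1939]·P = -0.0388
det = 0.7527;  x = 0.0275+-0.1099z,  y = 0.0554+-0.3499z
into |P−centre ₁|² = l²: 1.1345z² + 0.2240z + -0.0349 = 0;  Δ = 0.2085;  z = -0.3000 or 0.1025 → z<0 root = -0.3000
x = 0.0604, y = 0.1604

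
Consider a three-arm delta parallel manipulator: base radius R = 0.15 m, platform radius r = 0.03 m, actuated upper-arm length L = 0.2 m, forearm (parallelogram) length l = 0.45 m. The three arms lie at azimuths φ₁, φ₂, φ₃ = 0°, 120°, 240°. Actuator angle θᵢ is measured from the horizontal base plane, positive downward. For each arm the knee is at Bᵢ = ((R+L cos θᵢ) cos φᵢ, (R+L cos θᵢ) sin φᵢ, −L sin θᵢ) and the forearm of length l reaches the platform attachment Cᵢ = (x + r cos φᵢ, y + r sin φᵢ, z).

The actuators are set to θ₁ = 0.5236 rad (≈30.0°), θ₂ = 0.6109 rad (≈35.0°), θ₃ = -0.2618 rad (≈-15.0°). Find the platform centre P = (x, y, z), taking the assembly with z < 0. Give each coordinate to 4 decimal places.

(-0.0537, -0.1211, -0.3598)

arm 1 at φ=0.0°: e+L cos θ1 = 0.2932;  S1 = (0.2932, 0.0000, -0.1000)
φ2=120.0°: virtual centre (-0.1419, 0.2458, -0.1147), radius l
arm 3 at φ=240.0°: e+L cos θ3 = 0.3132;  S3 = (-0.1566, -0.2712, 0.0518)
|S₂|²−|S₁|² = -0.0023;  |S₃|²−|S₁|² = 0.0048
plane₁₂: -0.8702x+0.4916y+-0.0294z = -0.0023
Cramer: x(z) = -0.0012+0.1457z;  y(z) = -0.0068+0.3179z
into |P−S₁|² = l²: 1.1223z² + 0.1099z + -0.1058 = 0;  Δ = 0.4868;  z = -0.3598 or 0.2619 → z<0 root = -0.3598
x = -0.0537, y = -0.1211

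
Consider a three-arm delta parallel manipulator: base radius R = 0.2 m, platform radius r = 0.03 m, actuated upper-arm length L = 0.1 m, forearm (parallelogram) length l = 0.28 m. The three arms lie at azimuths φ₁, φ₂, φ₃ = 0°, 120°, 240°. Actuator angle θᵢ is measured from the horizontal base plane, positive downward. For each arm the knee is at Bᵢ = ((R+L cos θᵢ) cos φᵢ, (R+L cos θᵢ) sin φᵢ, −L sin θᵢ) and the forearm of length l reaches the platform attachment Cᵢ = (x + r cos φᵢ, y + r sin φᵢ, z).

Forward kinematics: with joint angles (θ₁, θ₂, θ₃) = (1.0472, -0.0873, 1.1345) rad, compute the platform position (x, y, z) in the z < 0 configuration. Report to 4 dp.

(-0.0312, 0.0667, -0.1908)

centre 1 = (0.2200·cos0.0°, 0.2200·sin0.0°, -0.0866) = (0.2200, 0.0000, -0.0866)
centre 2 = (0.2696·cos120.0°, 0.2696·sin120.0°, 0.0087) = (-0.1348, 0.2335, 0.0087)
φ3=240.0°: virtual centre (-0.1061, -0.1838, -0.0906), radius l
subtract pairs → two planes through P
plane₁₂: -0.7096x+0.4670y+0.1906z = 0.0169
Cramer: x(z) = -0.0088+0.1173z;  y(z) = 0.0228-0.2300z
sphere 1 gives Az²+Bz+C=0 with A=1.0667, B=0.1091, C=-0.0180;  B²−4AC=0.0888;  roots -0.1908, 0.0886;  negative root z = -0.1908
x = -0.0312, y = 0.0667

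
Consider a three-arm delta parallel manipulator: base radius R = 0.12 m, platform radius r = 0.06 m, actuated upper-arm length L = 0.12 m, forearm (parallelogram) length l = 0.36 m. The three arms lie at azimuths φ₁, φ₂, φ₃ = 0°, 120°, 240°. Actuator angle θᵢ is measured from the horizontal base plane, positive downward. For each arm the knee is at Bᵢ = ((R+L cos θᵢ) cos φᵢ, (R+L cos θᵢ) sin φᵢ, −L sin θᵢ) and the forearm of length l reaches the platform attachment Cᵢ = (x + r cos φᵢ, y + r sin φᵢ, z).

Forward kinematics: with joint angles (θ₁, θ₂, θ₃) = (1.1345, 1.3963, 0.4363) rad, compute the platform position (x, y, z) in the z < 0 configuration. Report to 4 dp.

(-0.0301, -0.1452, -0.4066)

φ1=0.0°: virtual centre (0.1107, 0.0000, -0.1088), radius l
arm 2 at φ=120.0°: e+L cos θ2 = 0.0808;  S2 = (-0.0404, 0.0700, -0.1182)
S3 = (0.1688·cos240.0°, 0.1688·sin240.0°, -0.0507) = (-0.0844, -0.1461, -0.0507)
|S₂|²−|S₁|² = -0.0036;  |S₃|²−|S₁|² = 0.0070
linear system: -0.3023x+0.1400y = -0.0036−-0.0188z; -0.3902x+-0.2923y = 0.0070−0.1161z
Cramer: x(z) = 0.0005+0.0752z;  y(z) = -0.0245+0.2968z
into |P−S₁|² = l²: 1.0938z² + 0.1864z + -0.1050 = 0;  Δ = 0.4942;  z = -0.4066 or 0.2362 → z<0 root = -0.4066
x = -0.0301, y = -0.1452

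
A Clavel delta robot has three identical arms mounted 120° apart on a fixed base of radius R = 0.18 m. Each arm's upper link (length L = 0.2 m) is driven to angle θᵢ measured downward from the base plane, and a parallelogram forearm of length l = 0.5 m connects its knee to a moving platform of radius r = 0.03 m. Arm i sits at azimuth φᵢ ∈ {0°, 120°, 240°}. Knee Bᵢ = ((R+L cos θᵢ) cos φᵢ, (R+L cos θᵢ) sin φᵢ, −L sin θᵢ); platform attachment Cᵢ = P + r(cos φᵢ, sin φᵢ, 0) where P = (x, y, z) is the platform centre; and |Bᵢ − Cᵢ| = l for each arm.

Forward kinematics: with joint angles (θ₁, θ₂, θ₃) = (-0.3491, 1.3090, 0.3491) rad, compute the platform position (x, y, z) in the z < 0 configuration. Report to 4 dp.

centre 1 = (0.3379·cos0.0°, 0.3379·sin0.0°, 0.0684) = (0.3379, 0.0000, 0.0684)
φ2=120.0°: virtual centre (-0.1009, 0.1747, -0.1932), radius l
φ3=240.0°: virtual centre (-0.1690, -0.2927, -0.0684), radius l
eliminate P² terms by subtracting sphere 1 from 2 and 3
[-0.8776 0.3495 -0.5232]·P = -0.0409;  [-1.0138 -0.5853 -0.2736]·P = 0.0000
det = 0.8680;  x = 0.0275+-0.4630z,  y = -0.0477+0.3344z
sphere 1 gives Az²+Bz+C=0 with A=1.3262, B=0.1187, C=-0.1467;  B²−4AC=0.7923;  roots -0.3803, 0.2908;  negative root z = -0.3803
x = 0.2036, y = -0.1749

(0.2036, -0.1749, -0.3803)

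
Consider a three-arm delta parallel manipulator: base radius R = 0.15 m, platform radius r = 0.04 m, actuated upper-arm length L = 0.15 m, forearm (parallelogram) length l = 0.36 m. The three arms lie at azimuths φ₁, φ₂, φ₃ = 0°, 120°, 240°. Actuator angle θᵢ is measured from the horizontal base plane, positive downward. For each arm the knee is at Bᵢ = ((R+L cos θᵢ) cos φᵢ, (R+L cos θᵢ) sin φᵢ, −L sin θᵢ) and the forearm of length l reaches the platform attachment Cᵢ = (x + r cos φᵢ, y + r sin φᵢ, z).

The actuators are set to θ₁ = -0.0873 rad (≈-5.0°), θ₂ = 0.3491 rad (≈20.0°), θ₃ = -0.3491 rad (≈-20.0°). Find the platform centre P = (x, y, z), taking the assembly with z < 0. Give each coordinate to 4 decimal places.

φ1=0.0°: virtual centre (0.2594, 0.0000, 0.0131), radius l
φ2=120.0°: virtual centre (-0.1255, 0.2173, -0.0513), radius l
centre 3 = (0.2510·cos240.0°, 0.2510·sin240.0°, 0.0513) = (-0.1255, -0.2173, 0.0513)
subtract pairs → two planes through P
linear system: -0.7698x+0.4347y = -0.0019−-0.1288z; -0.7698x+-0.4347y = -0.0019−0.0765z
det = 0.6692;  x = 0.0024+-0.0340z,  y = 0.0000+0.2361z
sphere 1 gives Az²+Bz+C=0 with A=1.0569, B=-0.0087, C=-0.0634;  B²−4AC=0.2680;  roots -0.2408, 0.2490;  negative root z = -0.2408
x = 0.0106, y = -0.0568

(0.0106, -0.0568, -0.2408)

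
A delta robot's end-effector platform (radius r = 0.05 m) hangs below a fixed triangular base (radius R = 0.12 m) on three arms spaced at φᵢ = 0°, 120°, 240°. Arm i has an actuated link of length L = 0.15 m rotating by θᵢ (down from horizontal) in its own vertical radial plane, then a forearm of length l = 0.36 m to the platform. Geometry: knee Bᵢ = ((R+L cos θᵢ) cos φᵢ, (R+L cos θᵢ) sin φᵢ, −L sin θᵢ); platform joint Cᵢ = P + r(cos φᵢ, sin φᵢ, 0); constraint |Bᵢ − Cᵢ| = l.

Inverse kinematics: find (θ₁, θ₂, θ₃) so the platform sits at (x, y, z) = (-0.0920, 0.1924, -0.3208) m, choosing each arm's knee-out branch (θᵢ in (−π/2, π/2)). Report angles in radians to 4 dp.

φ1=0.0° → target in arm frame (-0.0920, 0.1924)
  A cos θ + B sin θ = C:  0.1620·cos θ + -0.3208·sin θ = -0.1969
  θ1 = atan2(B,A) + arccos(C/0.3594) = 1.0475
rotate P by −φ2: (0.2126, -0.0165, -0.3208)
  e−x'=-0.1426;  (l²−L²−(e−x')²−y'²−z²)/2L = -0.0548
  θ2 = atan2(B,A) + arccos(C/0.3511) = -0.2617
arm 3 (φ=240.0°): x'=-0.1206, y'=-0.1759
  A=0.1906, B=-0.3208, C=(l²−L²−A²−y'²−z²)/(2L)=-0.2103
  √(A²+B²)=0.3732;  θ3 = -1.0346+2.1694 ≈ 1.1348

θ₁ = 1.0475, θ₂ = -0.2617, θ₃ = 1.1348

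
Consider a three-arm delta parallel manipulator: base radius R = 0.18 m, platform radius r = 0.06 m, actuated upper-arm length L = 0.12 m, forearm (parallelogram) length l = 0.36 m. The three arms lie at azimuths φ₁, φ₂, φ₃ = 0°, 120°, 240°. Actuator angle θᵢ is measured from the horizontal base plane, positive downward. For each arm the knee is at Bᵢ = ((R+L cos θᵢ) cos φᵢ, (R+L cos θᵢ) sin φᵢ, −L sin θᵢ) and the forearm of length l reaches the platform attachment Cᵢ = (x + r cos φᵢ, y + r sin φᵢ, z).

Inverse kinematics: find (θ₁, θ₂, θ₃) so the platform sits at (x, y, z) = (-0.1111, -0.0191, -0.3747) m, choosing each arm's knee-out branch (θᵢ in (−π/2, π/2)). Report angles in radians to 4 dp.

rotate P by −φ1: (-0.1111, -0.0191, -0.3747)
  A cos θ + B sin θ = C:  0.2311·cos θ + -0.3747·sin θ = -0.3291
  √(A²+B²)=0.4402;  θ1 = -1.0181+2.4150 ≈ 1.3969
φ2=120.0° → target in arm frame (0.0390, 0.1058)
  A cos θ + B sin θ = C:  0.0810·cos θ + -0.3747·sin θ = -0.1789
  γ=atan2(-0.3747,0.0810)=-1.3579;  ψ=arccos(-0.4668)=2.0564;  θ2=γ+ψ≈0.6985
φ3=240.0° → target in arm frame (0.0721, -0.0867)
  e−x'=0.0479;  (l²−L²−(e−x')²−y'²−z²)/2L = -0.1459
  √(A²+B²)=0.3778;  θ3 = -1.4436+1.9672 ≈ 0.5236

θ₁ = 1.3969, θ₂ = 0.6985, θ₃ = 0.5236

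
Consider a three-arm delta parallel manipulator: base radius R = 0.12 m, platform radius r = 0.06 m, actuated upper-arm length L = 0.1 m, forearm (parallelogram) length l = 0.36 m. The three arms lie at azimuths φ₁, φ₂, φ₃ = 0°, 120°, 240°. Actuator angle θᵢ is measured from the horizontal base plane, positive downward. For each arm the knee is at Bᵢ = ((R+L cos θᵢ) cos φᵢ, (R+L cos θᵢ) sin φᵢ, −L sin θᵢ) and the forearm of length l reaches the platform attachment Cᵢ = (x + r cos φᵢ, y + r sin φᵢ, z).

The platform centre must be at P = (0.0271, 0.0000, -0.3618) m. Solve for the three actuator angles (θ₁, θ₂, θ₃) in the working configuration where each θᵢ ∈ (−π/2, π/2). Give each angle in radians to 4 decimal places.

φ1=0.0° → target in arm frame (0.0271, 0.0000)
  A=0.0329, B=-0.3618, C=(l²−L²−A²−y'²−z²)/(2L)=-0.0619
  θ1 = atan2(B,A) + arccos(C/0.3633) = 0.2619
rotate P by −φ2: (-0.0135, -0.0235, -0.3618)
  A=0.0735, B=-0.3618, C=(l²−L²−A²−y'²−z²)/(2L)=-0.0863
  γ=atan2(-0.3618,0.0735)=-1.3702;  ψ=arccos(-0.2337)=1.8067;  θ2=γ+ψ≈0.4365
rotate P by −φ3: (-0.0136, 0.0235, -0.3618)
  e−x'=0.0736;  (l²−L²−(e−x')²−y'²−z²)/2L = -0.0863
  √(A²+B²)=0.3692;  θ3 = -1.3702+1.8067 ≈ 0.4365

θ₁ = 0.2619, θ₂ = 0.4365, θ₃ = 0.4365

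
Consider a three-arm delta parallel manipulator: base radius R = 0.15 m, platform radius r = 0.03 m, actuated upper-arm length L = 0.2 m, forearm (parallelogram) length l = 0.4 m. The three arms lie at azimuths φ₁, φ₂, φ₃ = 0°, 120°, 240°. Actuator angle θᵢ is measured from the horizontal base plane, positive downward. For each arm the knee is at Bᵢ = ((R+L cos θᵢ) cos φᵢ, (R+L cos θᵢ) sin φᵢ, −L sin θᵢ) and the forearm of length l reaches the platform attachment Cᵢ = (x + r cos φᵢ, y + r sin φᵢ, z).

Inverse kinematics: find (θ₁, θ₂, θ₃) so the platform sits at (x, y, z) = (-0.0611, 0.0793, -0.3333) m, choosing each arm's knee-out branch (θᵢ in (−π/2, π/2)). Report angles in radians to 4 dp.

θ₁ = 0.6979, θ₂ = 0.0000, θ₃ = 0.6109

rotate P by −φ1: (-0.0611, 0.0793, -0.3333)
  e−x'=0.1811;  (l²−L²−(e−x')²−y'²−z²)/2L = -0.0754
  γ=atan2(-0.3333,0.1811)=-1.0731;  ψ=arccos(-0.1989)=1.7710;  θ1=γ+ψ≈0.6979
arm 2 (φ=120.0°): x'=0.0992, y'=0.0133
  A=0.0208, B=-0.3333, C=(l²−L²−A²−y'²−z²)/(2L)=0.0208
  √(A²+B²)=0.3339;  θ2 = -1.5085+1.5086 ≈ 0.0000
arm 3 (φ=240.0°): x'=-0.0381, y'=-0.0926
  A cos θ + B sin θ = C:  0.1581·cos θ + -0.3333·sin θ = -0.0617
  √(A²+B²)=0.3689;  θ3 = -1.1278+1.7387 ≈ 0.6109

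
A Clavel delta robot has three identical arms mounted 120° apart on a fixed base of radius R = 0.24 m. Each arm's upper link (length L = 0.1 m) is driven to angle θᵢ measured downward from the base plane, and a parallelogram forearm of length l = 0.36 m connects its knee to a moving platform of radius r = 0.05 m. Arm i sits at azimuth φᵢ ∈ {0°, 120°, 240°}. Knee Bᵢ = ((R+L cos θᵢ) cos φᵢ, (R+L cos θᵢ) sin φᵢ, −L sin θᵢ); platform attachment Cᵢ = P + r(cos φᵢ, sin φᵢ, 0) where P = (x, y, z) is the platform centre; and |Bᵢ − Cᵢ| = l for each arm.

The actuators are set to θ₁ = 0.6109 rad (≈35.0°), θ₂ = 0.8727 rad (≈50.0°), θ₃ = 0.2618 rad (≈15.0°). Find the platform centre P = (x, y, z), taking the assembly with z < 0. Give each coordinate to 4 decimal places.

(-0.0021, -0.0441, -0.2866)

centre 1 = (0.2719·cos0.0°, 0.2719·sin0.0°, -0.0574) = (0.2719, 0.0000, -0.0574)
φ2=120.0°: virtual centre (-0.1271, 0.2202, -0.0766), radius l
φ3=240.0°: virtual centre (-0.1433, -0.2482, -0.0259), radius l
subtract pairs → two planes through P
linear system: -0.7981x+0.4404y = -0.0067−-0.0385z; -0.8304x+-0.4964y = 0.0056−0.0630z
det = 0.7619;  x = 0.0011+0.0113z,  y = -0.0131+0.1079z
sphere 1 gives Az²+Bz+C=0 with A=1.0118, B=0.1058, C=-0.0528;  B²−4AC=0.2250;  roots -0.2866, 0.1821;  negative root z = -0.2866
x = -0.0021, y = -0.0441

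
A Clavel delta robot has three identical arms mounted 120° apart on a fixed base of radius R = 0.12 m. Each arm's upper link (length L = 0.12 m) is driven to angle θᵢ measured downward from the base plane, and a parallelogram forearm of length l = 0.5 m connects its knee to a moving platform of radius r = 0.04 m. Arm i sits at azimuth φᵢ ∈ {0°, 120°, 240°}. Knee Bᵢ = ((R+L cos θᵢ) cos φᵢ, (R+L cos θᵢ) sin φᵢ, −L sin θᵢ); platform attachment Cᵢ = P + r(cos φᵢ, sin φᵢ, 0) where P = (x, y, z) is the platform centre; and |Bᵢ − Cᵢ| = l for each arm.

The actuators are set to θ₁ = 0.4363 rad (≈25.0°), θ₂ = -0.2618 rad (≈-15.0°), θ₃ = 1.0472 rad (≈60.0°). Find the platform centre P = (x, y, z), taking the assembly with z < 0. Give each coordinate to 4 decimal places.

arm 1 at φ=0.0°: e+L cos θ1 = 0.1888;  S1 = (0.1888, 0.0000, -0.0507)
φ2=120.0°: virtual centre (-0.0980, 0.1697, 0.0311), radius l
φ3=240.0°: virtual centre (-0.0700, -0.1212, -0.1039), radius l
eliminate P² terms by subtracting sphere 1 from 2 and 3
plane₁₂: -0.5734x+0.3393y+0.1635z = 0.0011
det = 0.3147;  x = 0.0075+0.0113z,  y = 0.0161+-0.4629z
sphere 1 gives Az²+Bz+C=0 with A=1.2144, B=0.0824, C=-0.2143;  B²−4AC=1.0479;  roots -0.4554, 0.3875;  negative root z = -0.4554
x = 0.0024, y = 0.2269

(0.0024, 0.2269, -0.4554)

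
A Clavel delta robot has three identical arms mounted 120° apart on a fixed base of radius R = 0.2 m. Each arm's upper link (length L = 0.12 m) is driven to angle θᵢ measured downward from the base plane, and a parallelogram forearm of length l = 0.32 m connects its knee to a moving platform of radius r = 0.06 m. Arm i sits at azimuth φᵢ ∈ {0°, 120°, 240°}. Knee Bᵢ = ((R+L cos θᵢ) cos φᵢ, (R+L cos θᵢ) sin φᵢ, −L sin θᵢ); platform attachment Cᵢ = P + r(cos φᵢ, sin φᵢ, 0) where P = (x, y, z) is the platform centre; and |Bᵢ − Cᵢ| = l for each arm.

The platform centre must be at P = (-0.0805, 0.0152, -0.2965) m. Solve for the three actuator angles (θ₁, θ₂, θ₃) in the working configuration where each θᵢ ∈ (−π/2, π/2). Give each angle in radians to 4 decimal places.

rotate P by −φ1: (-0.0805, 0.0152, -0.2965)
  A cos θ + B sin θ = C:  0.2205·cos θ + -0.2965·sin θ = -0.2032
  γ=atan2(-0.2965,0.2205)=-0.9314;  ψ=arccos(-0.5499)=2.1530;  θ1=γ+ψ≈1.2217
rotate P by −φ2: (0.0534, 0.0621, -0.2965)
  e−x'=0.0866;  (l²−L²−(e−x')²−y'²−z²)/2L = -0.0469
  γ=atan2(-0.2965,0.0866)=-1.2867;  ψ=arccos(-0.1520)=1.7234;  θ2=γ+ψ≈0.4367
φ3=240.0° → target in arm frame (0.0271, -0.0773)
  A=0.1129, B=-0.2965, C=(l²−L²−A²−y'²−z²)/(2L)=-0.0777
  θ3 = atan2(B,A) + arccos(C/0.3173) = 0.6112

θ₁ = 1.2217, θ₂ = 0.4367, θ₃ = 0.6112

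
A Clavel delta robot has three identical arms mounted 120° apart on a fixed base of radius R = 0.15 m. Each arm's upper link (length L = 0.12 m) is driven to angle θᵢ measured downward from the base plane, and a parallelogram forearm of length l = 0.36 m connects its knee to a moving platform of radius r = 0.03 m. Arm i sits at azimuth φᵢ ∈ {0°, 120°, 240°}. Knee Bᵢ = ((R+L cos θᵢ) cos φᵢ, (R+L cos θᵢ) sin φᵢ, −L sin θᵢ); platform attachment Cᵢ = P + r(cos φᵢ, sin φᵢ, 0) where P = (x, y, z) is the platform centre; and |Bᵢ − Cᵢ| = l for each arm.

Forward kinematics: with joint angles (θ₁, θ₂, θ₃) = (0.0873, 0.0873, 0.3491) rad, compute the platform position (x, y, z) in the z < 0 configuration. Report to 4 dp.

(0.0137, 0.0238, -0.2898)

O1 = (0.2395·cos0.0°, 0.2395·sin0.0°, -0.0105) = (0.2395, 0.0000, -0.0105)
O2 = (0.2395·cos120.0°, 0.2395·sin120.0°, -0.0105) = (-0.1198, 0.2075, -0.0105)
arm 3 at φ=240.0°: (R−r)+L cos θ3 = 0.2328;  O3 = (-0.1164, -0.2016, -0.0410)
eliminate P² terms by subtracting sphere 1 from 2 and 3
[-0.7186 0.4149 0.0000]·P = 0.0000;  [-0.7118 -0.4032 -0.0612]·P = -0.0016
Cramer: x(z) = 0.0012-0.0434z;  y(z) = 0.0020-0.0751z
sphere 1 gives Az²+Bz+C=0 with A=1.0075, B=0.0413, C=-0.0727;  B²−4AC=0.2945;  roots -0.2898, 0.2488;  negative root z = -0.2898
x = 0.0137, y = 0.0238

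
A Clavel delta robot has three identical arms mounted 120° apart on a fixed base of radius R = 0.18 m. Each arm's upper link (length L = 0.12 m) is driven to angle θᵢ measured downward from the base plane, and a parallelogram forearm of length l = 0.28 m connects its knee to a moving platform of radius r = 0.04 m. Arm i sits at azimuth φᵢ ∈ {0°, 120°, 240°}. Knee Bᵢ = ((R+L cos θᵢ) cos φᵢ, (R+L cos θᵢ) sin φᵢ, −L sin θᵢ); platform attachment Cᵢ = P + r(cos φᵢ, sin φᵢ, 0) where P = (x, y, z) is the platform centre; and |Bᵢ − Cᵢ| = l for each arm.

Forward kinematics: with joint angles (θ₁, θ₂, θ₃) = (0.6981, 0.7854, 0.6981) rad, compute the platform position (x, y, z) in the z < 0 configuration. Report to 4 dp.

arm 1 at φ=0.0°: (R−r)+L cos θ1 = 0.2319;  O1 = (0.2319, 0.0000, -0.0771)
O2 = (0.2249·cos120.0°, 0.2249·sin120.0°, -0.0849) = (-0.1124, 0.1947, -0.0849)
arm 3 at φ=240.0°: (R−r)+L cos θ3 = 0.2319;  O3 = (-0.1160, -0.2009, -0.0771)
eliminate P² terms by subtracting sphere 1 from 2 and 3
[-0.6887 0.3895 -0.0154]·P = -0.0020;  [-0.6958 -0.4017 0.0000]·P = 0.0000
det = 0.5476;  x = 0.0015+-0.0113z,  y = -0.0025+0.0196z
into |P−O₁|² = l²: 1.0005z² + 0.1594z + -0.0193 = 0;  Δ = 0.1027;  z = -0.2398 or 0.0805 → z<0 root = -0.2398
x = 0.0042, y = -0.0072

(0.0042, -0.0072, -0.2398)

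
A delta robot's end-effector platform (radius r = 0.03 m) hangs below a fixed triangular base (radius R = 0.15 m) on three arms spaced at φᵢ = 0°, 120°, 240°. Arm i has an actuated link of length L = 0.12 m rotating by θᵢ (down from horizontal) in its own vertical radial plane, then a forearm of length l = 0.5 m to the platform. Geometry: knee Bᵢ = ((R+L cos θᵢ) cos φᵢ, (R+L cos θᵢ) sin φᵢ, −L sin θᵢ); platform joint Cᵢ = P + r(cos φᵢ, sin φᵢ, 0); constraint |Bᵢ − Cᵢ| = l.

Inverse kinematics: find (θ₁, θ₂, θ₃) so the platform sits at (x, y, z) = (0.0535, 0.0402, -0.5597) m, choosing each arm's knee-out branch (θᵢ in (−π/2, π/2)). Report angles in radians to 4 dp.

arm 1 (φ=0.0°): x'=0.0535, y'=0.0402
  e−x'=0.0665;  (l²−L²−(e−x')²−y'²−z²)/2L = -0.3488
  θ1 = atan2(B,A) + arccos(C/0.5636) = 0.7854
rotate P by −φ2: (0.0081, -0.0664, -0.5597)
  e−x'=0.1119;  (l²−L²−(e−x')²−y'²−z²)/2L = -0.3942
  √(A²+B²)=0.5708;  θ2 = -1.3734+2.3331 ≈ 0.9597
φ3=240.0° → target in arm frame (-0.0616, 0.0262)
  e−x'=0.1816;  (l²−L²−(e−x')²−y'²−z²)/2L = -0.4638
  √(A²+B²)=0.5884;  θ3 = -1.2571+2.4788 ≈ 1.2217

θ₁ = 0.7854, θ₂ = 0.9597, θ₃ = 1.2217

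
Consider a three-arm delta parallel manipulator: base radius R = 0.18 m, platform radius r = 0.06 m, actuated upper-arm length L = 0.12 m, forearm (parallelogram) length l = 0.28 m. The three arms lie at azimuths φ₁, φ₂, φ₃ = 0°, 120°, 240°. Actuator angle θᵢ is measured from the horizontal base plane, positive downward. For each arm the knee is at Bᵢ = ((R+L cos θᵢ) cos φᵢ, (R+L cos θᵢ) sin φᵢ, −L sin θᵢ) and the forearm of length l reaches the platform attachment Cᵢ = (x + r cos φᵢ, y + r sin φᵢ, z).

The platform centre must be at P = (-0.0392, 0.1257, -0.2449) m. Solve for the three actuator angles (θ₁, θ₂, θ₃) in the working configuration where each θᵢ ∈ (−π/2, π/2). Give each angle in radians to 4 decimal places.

φ1=0.0° → target in arm frame (-0.0392, 0.1257)
  A cos θ + B sin θ = C:  0.1592·cos θ + -0.2449·sin θ = -0.1547
  θ1 = atan2(B,A) + arccos(C/0.2921) = 1.1345
φ2=120.0° → target in arm frame (0.1285, -0.0289)
  A cos θ + B sin θ = C:  -0.0085·cos θ + -0.2449·sin θ = 0.0130
  √(A²+B²)=0.2450;  θ2 = -1.6053+1.5178 ≈ -0.0876
φ3=240.0° → target in arm frame (-0.0893, -0.0968)
  A cos θ + B sin θ = C:  0.2093·cos θ + -0.2449·sin θ = -0.2047
  θ3 = atan2(B,A) + arccos(C/0.3221) = 1.3958

θ₁ = 1.1345, θ₂ = -0.0876, θ₃ = 1.3958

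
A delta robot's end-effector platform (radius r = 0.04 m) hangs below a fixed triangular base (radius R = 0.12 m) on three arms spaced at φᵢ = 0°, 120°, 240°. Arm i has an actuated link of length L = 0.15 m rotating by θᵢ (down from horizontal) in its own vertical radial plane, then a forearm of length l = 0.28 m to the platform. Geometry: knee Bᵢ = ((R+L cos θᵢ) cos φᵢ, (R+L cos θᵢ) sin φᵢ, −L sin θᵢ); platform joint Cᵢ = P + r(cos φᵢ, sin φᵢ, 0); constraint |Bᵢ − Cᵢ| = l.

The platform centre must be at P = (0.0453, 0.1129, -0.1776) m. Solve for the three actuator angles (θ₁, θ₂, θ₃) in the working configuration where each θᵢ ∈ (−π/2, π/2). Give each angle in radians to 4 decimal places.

θ₁ = 0.0000, θ₂ = -0.2613, θ₃ = 1.0476

rotate P by −φ1: (0.0453, 0.1129, -0.1776)
  e−x'=0.0347;  (l²−L²−(e−x')²−y'²−z²)/2L = 0.0347
  θ1 = atan2(B,A) + arccos(C/0.1810) = 0.0000
φ2=120.0° → target in arm frame (0.0751, -0.0957)
  e−x'=0.0049;  (l²−L²−(e−x')²−y'²−z²)/2L = 0.0506
  γ=atan2(-0.1776,0.0049)=-1.5433;  ψ=arccos(0.2848)=1.2820;  θ2=γ+ψ≈-0.2613
rotate P by −φ3: (-0.1204, -0.0172, -0.1776)
  A cos θ + B sin θ = C:  0.2004·cos θ + -0.1776·sin θ = -0.0537
  √(A²+B²)=0.2678;  θ3 = -0.7251+1.7727 ≈ 1.0476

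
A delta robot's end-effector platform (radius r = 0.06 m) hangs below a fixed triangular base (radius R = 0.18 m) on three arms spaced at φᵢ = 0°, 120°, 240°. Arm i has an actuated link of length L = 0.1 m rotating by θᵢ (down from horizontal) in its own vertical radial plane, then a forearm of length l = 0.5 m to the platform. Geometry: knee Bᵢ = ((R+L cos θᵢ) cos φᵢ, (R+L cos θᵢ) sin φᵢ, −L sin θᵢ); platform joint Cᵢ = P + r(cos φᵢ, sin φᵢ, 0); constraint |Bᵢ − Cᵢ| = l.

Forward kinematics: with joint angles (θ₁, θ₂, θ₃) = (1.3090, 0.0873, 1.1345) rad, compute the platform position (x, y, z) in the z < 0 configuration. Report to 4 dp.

φ1=0.0°: virtual centre (0.1459, 0.0000, -0.0966), radius l
arm 2 at φ=120.0°: ρ2 = 0.2196;  S2 = (-0.1098, 0.1902, -0.0087)
S3 = (0.1623·cos240.0°, 0.1623·sin240.0°, -0.0906) = (-0.0811, -0.1405, -0.0906)
|S₂|²−|S₁|² = 0.0177;  |S₃|²−|S₁|² = 0.0039
plane₁₂: -0.5114x+0.3804y+0.1757z = 0.0177
Cramer: x(z) = -0.0204+0.1704z;  y(z) = 0.0190-0.2329z
quadratic in z: (1.0833)z²+(0.1276)z+(-0.2126)=0, √Δ=0.9684 → z ∈ {-0.5059, 0.3880}; z = -0.5059 (taking z<0)
x = -0.1067, y = 0.1369

(-0.1067, 0.1369, -0.5059)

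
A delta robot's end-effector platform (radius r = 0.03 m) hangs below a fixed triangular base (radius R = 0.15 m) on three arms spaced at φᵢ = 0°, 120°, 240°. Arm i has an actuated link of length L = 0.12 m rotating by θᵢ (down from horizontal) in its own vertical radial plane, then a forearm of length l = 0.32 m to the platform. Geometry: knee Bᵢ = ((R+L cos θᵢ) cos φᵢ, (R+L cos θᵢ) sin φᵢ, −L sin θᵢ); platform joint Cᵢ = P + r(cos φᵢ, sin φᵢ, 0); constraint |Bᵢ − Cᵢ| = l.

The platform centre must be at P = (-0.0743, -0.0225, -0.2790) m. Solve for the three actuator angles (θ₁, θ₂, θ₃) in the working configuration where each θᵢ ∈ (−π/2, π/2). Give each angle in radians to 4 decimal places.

rotate P by −φ1: (-0.0743, -0.0225, -0.2790)
  e−x'=0.1943;  (l²−L²−(e−x')²−y'²−z²)/2L = -0.1171
  γ=atan2(-0.2790,0.1943)=-0.9625;  ψ=arccos(-0.3444)=1.9224;  θ1=γ+ψ≈0.9599
φ2=120.0° → target in arm frame (0.0177, 0.0756)
  e−x'=0.1023;  (l²−L²−(e−x')²−y'²−z²)/2L = -0.0251
  γ=atan2(-0.2790,0.1023)=-1.2192;  ψ=arccos(-0.0845)=1.6554;  θ2=γ+ψ≈0.4362
φ3=240.0° → target in arm frame (0.0566, -0.0531)
  e−x'=0.0634;  (l²−L²−(e−x')²−y'²−z²)/2L = 0.0139
  θ3 = atan2(B,A) + arccos(C/0.2861) = 0.1749

θ₁ = 0.9599, θ₂ = 0.4362, θ₃ = 0.1749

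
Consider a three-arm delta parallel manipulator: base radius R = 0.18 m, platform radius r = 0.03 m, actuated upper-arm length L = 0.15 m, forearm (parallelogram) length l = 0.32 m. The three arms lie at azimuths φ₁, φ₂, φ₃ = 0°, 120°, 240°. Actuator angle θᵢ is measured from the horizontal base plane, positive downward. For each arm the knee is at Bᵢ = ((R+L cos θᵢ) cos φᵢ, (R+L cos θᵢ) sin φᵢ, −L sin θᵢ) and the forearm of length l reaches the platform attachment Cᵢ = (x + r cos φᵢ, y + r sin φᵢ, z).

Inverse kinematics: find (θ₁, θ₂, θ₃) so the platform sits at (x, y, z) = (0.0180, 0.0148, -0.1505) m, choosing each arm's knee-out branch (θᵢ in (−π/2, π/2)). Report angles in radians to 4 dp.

θ₁ = -0.0001, θ₂ = 0.1745, θ₃ = 0.4359

rotate P by −φ1: (0.0180, 0.0148, -0.1505)
  A=0.1320, B=-0.1505, C=(l²−L²−A²−y'²−z²)/(2L)=0.1320
  γ=atan2(-0.1505,0.1320)=-0.8508;  ψ=arccos(0.6595)=0.8506;  θ1=γ+ψ≈-0.0001
arm 2 (φ=120.0°): x'=0.0038, y'=-0.0230
  A cos θ + B sin θ = C:  0.1462·cos θ + -0.1505·sin θ = 0.1178
  √(A²+B²)=0.2098;  θ2 = -0.7999+0.9744 ≈ 0.1745
φ3=240.0° → target in arm frame (-0.0218, 0.0082)
  A=0.1718, B=-0.1505, C=(l²−L²−A²−y'²−z²)/(2L)=0.0922
  θ3 = atan2(B,A) + arccos(C/0.2284) = 0.4359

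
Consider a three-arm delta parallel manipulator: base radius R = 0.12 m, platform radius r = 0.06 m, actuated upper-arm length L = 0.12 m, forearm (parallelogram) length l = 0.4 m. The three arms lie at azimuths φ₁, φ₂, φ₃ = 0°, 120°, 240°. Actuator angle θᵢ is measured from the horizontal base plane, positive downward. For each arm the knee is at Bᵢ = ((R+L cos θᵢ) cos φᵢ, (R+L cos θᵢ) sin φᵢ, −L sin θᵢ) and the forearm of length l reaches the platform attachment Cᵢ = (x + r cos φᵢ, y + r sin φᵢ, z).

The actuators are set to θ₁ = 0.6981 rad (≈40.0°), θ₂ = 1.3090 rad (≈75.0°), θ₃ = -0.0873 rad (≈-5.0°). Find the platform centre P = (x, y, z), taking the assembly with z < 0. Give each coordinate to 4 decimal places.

O1 = (0.1519·cos0.0°, 0.1519·sin0.0°, -0.0771) = (0.1519, 0.0000, -0.0771)
O2 = (0.0911·cos120.0°, 0.0911·sin120.0°, -0.1159) = (-0.0455, 0.0789, -0.1159)
arm 3 at φ=240.0°: e+L cos θ3 = 0.1795;  O3 = (-0.0898, -0.1555, 0.0105)
|O₂|²−|O₁|² = -0.0073;  |O₃|²−|O₁|² = 0.0033
plane₁₂: -0.3949x+0.1577y+-0.0776z = -0.0073
det = 0.1990;  x = 0.0088+0.0176z,  y = -0.0243+0.5359z
into |P−O₁|² = l²: 1.2875z² + 0.1232z + -0.1330 = 0;  Δ = 0.7000;  z = -0.3727 or 0.2771 → z<0 root = -0.3727
x = 0.0022, y = -0.2241

(0.0022, -0.2241, -0.3727)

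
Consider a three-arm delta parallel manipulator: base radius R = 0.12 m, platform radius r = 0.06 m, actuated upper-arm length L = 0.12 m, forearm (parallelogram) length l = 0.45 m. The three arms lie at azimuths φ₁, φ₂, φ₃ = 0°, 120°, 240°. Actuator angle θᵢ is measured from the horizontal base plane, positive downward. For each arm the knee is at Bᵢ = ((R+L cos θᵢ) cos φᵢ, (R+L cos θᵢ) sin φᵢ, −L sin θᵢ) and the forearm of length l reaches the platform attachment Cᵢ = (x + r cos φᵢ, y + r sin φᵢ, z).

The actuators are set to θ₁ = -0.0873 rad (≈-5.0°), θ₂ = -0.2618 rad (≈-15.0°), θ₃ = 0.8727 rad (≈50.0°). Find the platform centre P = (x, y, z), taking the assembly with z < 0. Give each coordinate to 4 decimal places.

(0.0788, 0.1890, -0.3853)

O1 = (0.1795·cos0.0°, 0.1795·sin0.0°, 0.0105) = (0.1795, 0.0000, 0.0105)
arm 2 at φ=120.0°: ρ2 = 0.1759;  O2 = (-0.0880, 0.1523, 0.0311)
φ3=240.0°: virtual centre (-0.0686, -0.1188, -0.0919), radius l
subtract pairs → two planes through P
[-0.5350 0.3047 0.0412]·P = -0.0004;  [-0.4962 -0.2375 -0.2048]·P = -0.0051
det = 0.2783;  x = 0.0059+-0.1891z,  y = 0.0090+-0.4672z
sphere 1 gives Az²+Bz+C=0 with A=1.2540, B=0.0363, C=-0.1722;  B²−4AC=0.8649;  roots -0.3853, 0.3563;  negative root z = -0.3853
x = 0.0788, y = 0.1890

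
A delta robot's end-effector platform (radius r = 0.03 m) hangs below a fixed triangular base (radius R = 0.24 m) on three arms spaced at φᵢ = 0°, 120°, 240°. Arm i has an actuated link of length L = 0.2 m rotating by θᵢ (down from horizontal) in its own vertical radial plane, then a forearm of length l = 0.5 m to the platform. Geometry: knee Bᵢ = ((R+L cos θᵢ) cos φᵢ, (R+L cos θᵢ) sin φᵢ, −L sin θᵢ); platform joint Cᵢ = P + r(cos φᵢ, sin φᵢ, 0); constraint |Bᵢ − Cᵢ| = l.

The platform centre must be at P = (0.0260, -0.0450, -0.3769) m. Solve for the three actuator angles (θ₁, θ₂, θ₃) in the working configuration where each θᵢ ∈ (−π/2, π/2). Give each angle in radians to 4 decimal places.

θ₁ = 0.2618, θ₂ = 0.6111, θ₃ = 0.2620

arm 1 (φ=0.0°): x'=0.0260, y'=-0.0450
  e−x'=0.1840;  (l²−L²−(e−x')²−y'²−z²)/2L = 0.0802
  θ1 = atan2(B,A) + arccos(C/0.4194) = 0.2618
φ2=120.0° → target in arm frame (-0.0520, 0.0000)
  A=0.2620, B=-0.3769, C=(l²−L²−A²−y'²−z²)/(2L)=-0.0017
  √(A²+B²)=0.4590;  θ2 = -0.9634+1.5745 ≈ 0.6111
rotate P by −φ3: (0.0260, 0.0450, -0.3769)
  A=0.1840, B=-0.3769, C=(l²−L²−A²−y'²−z²)/(2L)=0.0801
  θ3 = atan2(B,A) + arccos(C/0.4194) = 0.2620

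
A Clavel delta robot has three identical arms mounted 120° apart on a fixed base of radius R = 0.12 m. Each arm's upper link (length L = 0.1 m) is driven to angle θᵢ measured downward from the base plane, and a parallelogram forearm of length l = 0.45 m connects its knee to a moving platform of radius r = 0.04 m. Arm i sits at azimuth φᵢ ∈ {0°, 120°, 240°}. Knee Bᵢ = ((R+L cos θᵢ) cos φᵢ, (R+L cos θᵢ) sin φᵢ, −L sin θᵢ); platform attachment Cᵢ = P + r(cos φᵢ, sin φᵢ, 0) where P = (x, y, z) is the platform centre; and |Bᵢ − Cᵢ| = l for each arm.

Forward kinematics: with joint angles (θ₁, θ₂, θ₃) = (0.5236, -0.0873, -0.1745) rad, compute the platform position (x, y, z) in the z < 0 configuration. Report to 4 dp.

(-0.1046, -0.0113, -0.4089)

S1 = (0.1666·cos0.0°, 0.1666·sin0.0°, -0.0500) = (0.1666, 0.0000, -0.0500)
S2 = (0.1796·cos120.0°, 0.1796·sin120.0°, 0.0087) = (-0.0898, 0.1556, 0.0087)
S3 = (0.1785·cos240.0°, 0.1785·sin240.0°, 0.0174) = (-0.0892, -0.1546, 0.0174)
eliminate P² terms by subtracting sphere 1 from 2 and 3
linear system: -0.5128x+0.3111y = 0.0021−0.1174z; -0.5117x+-0.3091y = 0.0019−0.1347z
det = 0.3177;  x = -0.0039+0.2462z,  y = 0.0003+0.0283z
into |P−S₁|² = l²: 1.0614z² + 0.0161z + -0.1709 = 0;  Δ = 0.7260;  z = -0.4089 or 0.3938 → z<0 root = -0.4089
x = -0.1046, y = -0.0113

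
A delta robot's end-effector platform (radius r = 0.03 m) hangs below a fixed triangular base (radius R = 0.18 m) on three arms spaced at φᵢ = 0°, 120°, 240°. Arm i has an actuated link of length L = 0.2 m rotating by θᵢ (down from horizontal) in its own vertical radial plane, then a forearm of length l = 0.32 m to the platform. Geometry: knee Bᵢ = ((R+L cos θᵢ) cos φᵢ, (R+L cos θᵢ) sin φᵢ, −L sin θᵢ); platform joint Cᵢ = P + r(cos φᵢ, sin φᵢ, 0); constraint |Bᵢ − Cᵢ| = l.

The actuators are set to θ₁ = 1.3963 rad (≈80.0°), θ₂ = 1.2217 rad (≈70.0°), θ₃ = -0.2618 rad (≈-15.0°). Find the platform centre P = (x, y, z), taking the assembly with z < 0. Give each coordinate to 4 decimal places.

arm 1 at φ=0.0°: e+L cos θ1 = 0.1847;  S1 = (0.1847, 0.0000, -0.1970)
φ2=120.0°: virtual centre (-0.1092, 0.1891, -0.1879), radius l
arm 3 at φ=240.0°: e+L cos θ3 = 0.3432;  S3 = (-0.1716, -0.2972, 0.0518)
|S₂|²−|S₁|² = 0.0101;  |S₃|²−|S₁|² = 0.0475
linear system: -0.5879x+0.3783y = 0.0101−0.0181z; -0.7126x+-0.5944y = 0.0475−0.4975z
det = 0.6190;  x = -0.0388+0.3213z,  y = -0.0335+0.4516z
sphere 1 gives Az²+Bz+C=0 with A=1.3072, B=0.2200, C=-0.0125;  B²−4AC=0.1140;  roots -0.2133, 0.0450;  negative root z = -0.2133
x = -0.1073, y = -0.1298

(-0.1073, -0.1298, -0.2133)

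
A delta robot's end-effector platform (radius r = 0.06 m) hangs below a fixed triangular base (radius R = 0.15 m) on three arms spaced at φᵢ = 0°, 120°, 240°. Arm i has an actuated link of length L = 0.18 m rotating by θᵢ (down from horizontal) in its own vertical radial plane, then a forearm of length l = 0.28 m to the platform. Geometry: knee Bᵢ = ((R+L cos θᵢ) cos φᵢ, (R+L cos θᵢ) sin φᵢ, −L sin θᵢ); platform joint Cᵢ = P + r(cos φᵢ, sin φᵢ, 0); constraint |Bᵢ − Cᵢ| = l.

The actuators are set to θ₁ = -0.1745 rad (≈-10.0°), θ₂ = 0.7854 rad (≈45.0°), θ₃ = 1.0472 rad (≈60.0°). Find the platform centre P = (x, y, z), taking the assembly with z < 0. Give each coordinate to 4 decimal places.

arm 1 at φ=0.0°: ρ1 = 0.2673;  centre 1 = (0.2673, 0.0000, 0.0313)
φ2=120.0°: virtual centre (-0.1086, 0.1882, -0.1273), radius l
arm 3 at φ=240.0°: ρ3 = 0.1800;  centre 3 = (-0.0900, -0.1559, -0.1559)
|centre ₂|²−|centre ₁|² = -0.0090;  |centre ₃|²−|centre ₁|² = -0.0157
linear system: -0.7518x+0.3763y = -0.0090−-0.3171z; -0.7145x+-0.3118y = -0.0157−-0.3743z
Cramer: x(z) = 0.0173-0.4763z;  y(z) = 0.0107-0.1089z
into |P−centre ₁|² = l²: 1.2387z² + 0.1733z + -0.0148 = 0;  Δ = 0.1035;  z = -0.1998 or 0.0599 → z<0 root = -0.1998
x = 0.1125, y = 0.0325

(0.1125, 0.0325, -0.1998)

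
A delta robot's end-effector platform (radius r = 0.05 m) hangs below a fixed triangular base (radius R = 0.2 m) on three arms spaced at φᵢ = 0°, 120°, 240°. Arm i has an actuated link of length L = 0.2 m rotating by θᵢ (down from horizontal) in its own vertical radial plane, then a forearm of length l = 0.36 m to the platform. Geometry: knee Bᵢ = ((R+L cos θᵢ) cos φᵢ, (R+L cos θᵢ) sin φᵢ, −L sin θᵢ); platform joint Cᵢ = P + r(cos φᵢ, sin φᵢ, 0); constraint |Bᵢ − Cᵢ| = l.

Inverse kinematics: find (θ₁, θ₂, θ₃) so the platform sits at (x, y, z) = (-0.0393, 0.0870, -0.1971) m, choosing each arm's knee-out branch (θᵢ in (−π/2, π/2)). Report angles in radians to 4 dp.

θ₁ = 0.6979, θ₂ = -0.3490, θ₃ = 0.7854

arm 1 (φ=0.0°): x'=-0.0393, y'=0.0870
  A cos θ + B sin θ = C:  0.1893·cos θ + -0.1971·sin θ = 0.0184
  γ=atan2(-0.1971,0.1893)=-0.8056;  ψ=arccos(0.0672)=1.5035;  θ1=γ+ψ≈0.6979
arm 2 (φ=120.0°): x'=0.0950, y'=-0.0095
  A=0.0550, B=-0.1971, C=(l²−L²−A²−y'²−z²)/(2L)=0.1191
  γ=atan2(-0.1971,0.0550)=-1.2986;  ψ=arccos(0.5820)=0.9496;  θ2=γ+ψ≈-0.3490
φ3=240.0° → target in arm frame (-0.0557, -0.0775)
  A cos θ + B sin θ = C:  0.2057·cos θ + -0.1971·sin θ = 0.0061
  γ=atan2(-0.1971,0.2057)=-0.7641;  ψ=arccos(0.0213)=1.5495;  θ3=γ+ψ≈0.7854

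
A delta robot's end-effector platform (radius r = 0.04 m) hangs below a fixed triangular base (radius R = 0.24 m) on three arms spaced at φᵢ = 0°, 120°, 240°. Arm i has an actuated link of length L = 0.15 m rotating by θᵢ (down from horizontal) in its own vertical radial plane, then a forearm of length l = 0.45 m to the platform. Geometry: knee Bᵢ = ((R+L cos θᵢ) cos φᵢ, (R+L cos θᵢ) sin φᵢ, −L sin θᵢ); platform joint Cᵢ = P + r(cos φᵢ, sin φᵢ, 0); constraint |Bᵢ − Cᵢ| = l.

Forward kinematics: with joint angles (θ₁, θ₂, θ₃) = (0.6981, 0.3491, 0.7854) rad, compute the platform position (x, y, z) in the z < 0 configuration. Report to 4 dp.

(-0.0167, 0.0507, -0.3963)

O1 = (0.3149·cos0.0°, 0.3149·sin0.0°, -0.0964) = (0.3149, 0.0000, -0.0964)
arm 2 at φ=120.0°: (R−r)+L cos θ2 = 0.3410;  O2 = (-0.1705, 0.2953, -0.0513)
O3 = (0.3061·cos240.0°, 0.3061·sin240.0°, -0.1061) = (-0.1530, -0.2651, -0.1061)
|O₂|²−|O₁|² = 0.0104;  |O₃|²−|O₁|² = -0.0035
plane₁₂: -0.9708x+0.5905y+0.0902z = 0.0104
det = 1.0673;  x = -0.0032+0.0341z,  y = 0.0124+-0.0967z
quadratic in z: (1.0105)z²+(0.1687)z+(-0.0918)=0, √Δ=0.6322 → z ∈ {-0.3963, 0.2293}; z = -0.3963 (taking z<0)
x = -0.0167, y = 0.0507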